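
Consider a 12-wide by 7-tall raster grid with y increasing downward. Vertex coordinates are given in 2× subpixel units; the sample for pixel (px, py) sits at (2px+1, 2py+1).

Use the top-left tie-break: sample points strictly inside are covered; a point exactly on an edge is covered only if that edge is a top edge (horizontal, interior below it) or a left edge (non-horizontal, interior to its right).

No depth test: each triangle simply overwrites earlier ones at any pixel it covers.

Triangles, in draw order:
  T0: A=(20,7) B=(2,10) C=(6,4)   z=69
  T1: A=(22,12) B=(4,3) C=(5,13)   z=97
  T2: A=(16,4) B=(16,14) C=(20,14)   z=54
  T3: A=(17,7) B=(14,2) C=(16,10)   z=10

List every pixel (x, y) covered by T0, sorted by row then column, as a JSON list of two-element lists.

T0:
  2·area = 96
  edge (20, 7)→(2, 10): d=(-18,3) right/bottom  bias=-1
  edge (2, 10)→(6, 4): d=(4,-6) top-left  bias=+0
  edge (6, 4)→(20, 7): d=(14,3) right/bottom  bias=-1
    (3,2)@(7, 5): e=[75,10,11] → █
    (4,2)@(9, 5): e=[69,22,5] → █
    (5,2)@(11, 5): e=[63,34,-1] → ·
    (2,3)@(5, 7): e=[45,6,45] → █
    (5,3)@(11, 7): e=[27,42,27] → █
    (6,3)@(13, 7): e=[21,54,21] → █
    (7,3)@(15, 7): e=[15,66,15] → █
    (8,3)@(17, 7): e=[9,78,9] → █
    (9,3)@(19, 7): e=[3,90,3] → █
    (10,3)@(21, 7): e=[-3,102,-3] → ·
    (1,4)@(3, 9): e=[15,2,79] → █
    (4,4)@(9, 9): e=[-3,38,61] → ·
  covered (13 px):
    · · · · · · · · · · · ·
    · · · · · · · · · · · ·
    · · · █ █ · · · · · · ·
    · · █ █ █ █ █ █ █ █ · ·
    · █ █ █ · · · · · · · ·
    · · · · · · · · · · · ·
    · · · · · · · · · · · ·
T1:
  2·area = 171  (B↔C swapped to make it positive)
  edge (22, 12)→(5, 13): d=(-17,1) right/bottom  bias=-1
  edge (5, 13)→(4, 3): d=(-1,-10) top-left  bias=+0
  edge (4, 3)→(22, 12): d=(18,9) right/bottom  bias=-1
    (2,2)@(5, 5): e=[136,8,27] → █
    (3,2)@(7, 5): e=[134,28,9] → █
    (4,2)@(9, 5): e=[132,48,-9] → ·
    (2,3)@(5, 7): e=[102,6,63] → █
    (4,3)@(9, 7): e=[98,46,27] → █
    (5,3)@(11, 7): e=[96,66,9] → █
    (6,3)@(13, 7): e=[94,86,-9] → ·
    (2,4)@(5, 9): e=[68,4,99] → █
    (6,4)@(13, 9): e=[60,84,27] → █
    (7,4)@(15, 9): e=[58,104,9] → █
    (8,4)@(17, 9): e=[56,124,-9] → ·
    (2,5)@(5, 11): e=[34,2,135] → █
    (2,6)@(5, 13): e=[0,0,171] → ·  [on edge]
  covered (20 px):
    · · · · · · · · · · · ·
    · · · · · · · · · · · ·
    · · █ █ · · · · · · · ·
    · · █ █ █ █ · · · · · ·
    · · █ █ █ █ █ █ · · · ·
    · · █ █ █ █ █ █ █ █ · ·
    · · · · · · · · · · · ·
T2:
  2·area = 40  (B↔C swapped to make it positive)
  edge (16, 4)→(20, 14): d=(4,10) right/bottom  bias=-1
  edge (20, 14)→(16, 14): d=(-4,0) right/bottom  bias=-1
  edge (16, 14)→(16, 4): d=(0,-10) top-left  bias=+0
    (8,3)@(17, 7): e=[2,28,10] → █
    (9,3)@(19, 7): e=[-18,28,30] → ·
    (8,4)@(17, 9): e=[10,20,10] → █
    (9,4)@(19, 9): e=[-10,20,30] → ·
    (8,5)@(17, 11): e=[18,12,10] → █
    (9,5)@(19, 11): e=[-2,12,30] → ·
    (8,6)@(17, 13): e=[26,4,10] → █
    (9,6)@(19, 13): e=[6,4,30] → █
    (10,6)@(21, 13): e=[-14,4,50] → ·
  covered (5 px):
    · · · · · · · · · · · ·
    · · · · · · · · · · · ·
    · · · · · · · · · · · ·
    · · · · · · · · █ · · ·
    · · · · · · · · █ · · ·
    · · · · · · · · █ · · ·
    · · · · · · · · █ █ · ·
T3:
  2·area = 14  (B↔C swapped to make it positive)
  edge (17, 7)→(16, 10): d=(-1,3) right/bottom  bias=-1
  edge (16, 10)→(14, 2): d=(-2,-8) top-left  bias=+0
  edge (14, 2)→(17, 7): d=(3,5) right/bottom  bias=-1
    (9,0)@(19, 1): e=[0,42,-28] → ·  [on edge]
    (7,2)@(15, 5): e=[8,2,4] → █
    (8,2)@(17, 5): e=[2,18,-6] → ·
    (7,3)@(15, 7): e=[6,-2,10] → ·
    (8,3)@(17, 7): e=[0,14,0] → ·  [on edge]
    (7,6)@(15, 13): e=[0,-14,28] → ·  [on edge]
  covered (1 px):
    · · · · · · · · · · · ·
    · · · · · · · · · · · ·
    · · · · · · · █ · · · ·
    · · · · · · · · · · · ·
    · · · · · · · · · · · ·
    · · · · · · · · · · · ·
    · · · · · · · · · · · ·

Answer: [[3,2],[4,2],[2,3],[3,3],[4,3],[5,3],[6,3],[7,3],[8,3],[9,3],[1,4],[2,4],[3,4]]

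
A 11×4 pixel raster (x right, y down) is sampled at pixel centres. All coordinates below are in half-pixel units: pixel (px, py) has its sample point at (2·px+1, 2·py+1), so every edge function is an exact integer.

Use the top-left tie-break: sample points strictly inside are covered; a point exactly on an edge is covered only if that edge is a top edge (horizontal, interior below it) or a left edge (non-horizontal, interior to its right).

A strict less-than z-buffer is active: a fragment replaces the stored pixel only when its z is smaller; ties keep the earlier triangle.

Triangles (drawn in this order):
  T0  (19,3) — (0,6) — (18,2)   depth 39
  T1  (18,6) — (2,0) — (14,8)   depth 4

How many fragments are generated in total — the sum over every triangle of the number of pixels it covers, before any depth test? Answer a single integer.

T0:
  2·area = 22
  edge (19, 3)→(0, 6): d=(-19,3) right/bottom  bias=-1
  edge (0, 6)→(18, 2): d=(18,-4) top-left  bias=+0
  edge (18, 2)→(19, 3): d=(1,1) right/bottom  bias=-1
    (8,0)@(17, 1): e=[44,-22,0] → ·  [on edge]
    (7,1)@(15, 3): e=[12,6,4] → █
    (8,1)@(17, 3): e=[6,14,2] → █
    (9,1)@(19, 3): e=[0,22,0] → ·  [on edge]
    (2,2)@(5, 5): e=[4,2,16] → █
    (3,2)@(7, 5): e=[-2,10,14] → ·
    (7,2)@(15, 5): e=[-26,42,6] → ·
    (8,2)@(17, 5): e=[-32,50,4] → ·
    (10,2)@(21, 5): e=[-44,66,0] → ·  [on edge]
    (2,3)@(5, 7): e=[-34,38,18] → ·
  covered (3 px):
    · · · · · · · · · · ·
    · · · · · · · █ █ · ·
    · · █ · · · · · · · ·
    · · · · · · · · · · ·
T1:
  2·area = 56  (B↔C swapped to make it positive)
  edge (18, 6)→(14, 8): d=(-4,2) right/bottom  bias=-1
  edge (14, 8)→(2, 0): d=(-12,-8) top-left  bias=+0
  edge (2, 0)→(18, 6): d=(16,6) right/bottom  bias=-1
    (3,1)@(7, 3): e=[34,4,18] → █
    (4,1)@(9, 3): e=[30,20,6] → █
    (5,1)@(11, 3): e=[26,36,-6] → ·
    (3,2)@(7, 5): e=[26,-20,50] → ·
    (4,2)@(9, 5): e=[22,-4,38] → ·
    (5,2)@(11, 5): e=[18,12,26] → █
    (6,2)@(13, 5): e=[14,28,14] → █
    (7,2)@(15, 5): e=[10,44,2] → █
    (8,2)@(17, 5): e=[6,60,-10] → ·
    (5,3)@(11, 7): e=[10,-12,58] → ·
    (6,3)@(13, 7): e=[6,4,46] → █
    (8,3)@(17, 7): e=[-2,36,22] → ·
  covered (7 px):
    · · · · · · · · · · ·
    · · · █ █ · · · · · ·
    · · · · · █ █ █ · · ·
    · · · · · · █ █ · · ·

Final: 10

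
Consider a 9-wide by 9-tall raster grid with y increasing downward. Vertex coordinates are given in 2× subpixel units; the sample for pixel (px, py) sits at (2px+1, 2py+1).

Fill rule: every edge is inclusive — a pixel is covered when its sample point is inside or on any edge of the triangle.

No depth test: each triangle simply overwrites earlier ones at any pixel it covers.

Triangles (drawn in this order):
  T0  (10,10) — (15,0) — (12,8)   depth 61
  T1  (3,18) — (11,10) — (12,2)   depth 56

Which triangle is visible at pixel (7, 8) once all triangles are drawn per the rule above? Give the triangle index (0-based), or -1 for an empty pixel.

T0:
  2·area = 10
  edge (10, 10)→(15, 0): d=(5,-10) inclusive
  edge (15, 0)→(12, 8): d=(-3,8) inclusive
  edge (12, 8)→(10, 10): d=(-2,2) inclusive
    (8,1)@(17, 3): e=[35,-25,0] → .  [on edge]
    (6,2)@(13, 5): e=[5,1,4] → X
    (7,2)@(15, 5): e=[25,-15,0] → .  [on edge]
    (6,3)@(13, 7): e=[15,-5,0] → .  [on edge]
    (5,4)@(11, 9): e=[5,5,0] → X  [on edge]
    (6,4)@(13, 9): e=[25,-11,-4] → .
    (4,5)@(9, 11): e=[-5,15,0] → .  [on edge]
    (5,5)@(11, 11): e=[15,-1,-4] → .
    (3,6)@(7, 13): e=[-15,25,0] → .  [on edge]
    (2,7)@(5, 15): e=[-25,35,0] → .  [on edge]
    (1,8)@(3, 17): e=[-35,45,0] → .  [on edge]
  covered (2 px):
    . . . . . . . . .
    . . . . . . . . .
    . . . . . . X . .
    . . . . . . . . .
    . . . . . X . . .
    . . . . . . . . .
    . . . . . . . . .
    . . . . . . . . .
    . . . . . . . . .
T1:
  2·area = 56  (B↔C swapped to make it positive)
  edge (3, 18)→(12, 2): d=(9,-16) inclusive
  edge (12, 2)→(11, 10): d=(-1,8) inclusive
  edge (11, 10)→(3, 18): d=(-8,8) inclusive
    (5,2)@(11, 5): e=[11,5,40] → X
    (6,2)@(13, 5): e=[43,-11,24] → .
    (5,3)@(11, 7): e=[29,3,24] → X
    (6,3)@(13, 7): e=[61,-13,8] → .
    (4,4)@(9, 9): e=[15,17,24] → X
    (6,4)@(13, 9): e=[79,-15,-8] → .
    (3,5)@(7, 11): e=[1,31,24] → X
    (5,5)@(11, 11): e=[65,-1,-8] → .
    (3,6)@(7, 13): e=[19,29,8] → X
    (4,6)@(9, 13): e=[51,13,-8] → .
    (2,7)@(5, 15): e=[5,43,8] → X
    (3,7)@(7, 15): e=[37,27,-8] → .
  covered (8 px):
    . . . . . . . . .
    . . . . . . . . .
    . . . . . X . . .
    . . . . . X . . .
    . . . . X X . . .
    . . . X X . . . .
    . . . X . . . . .
    . . X . . . . . .
    . . . . . . . . .

Z-buffer (winner per pixel, '.' = empty):
  . . . . . . . . .
  . . . . . . . . .
  . . . . . 1 0 . .
  . . . . . 1 . . .
  . . . . 1 1 . . .
  . . . 1 1 . . . .
  . . . 1 . . . . .
  . . 1 . . . . . .
  . . . . . . . . .

Answer: -1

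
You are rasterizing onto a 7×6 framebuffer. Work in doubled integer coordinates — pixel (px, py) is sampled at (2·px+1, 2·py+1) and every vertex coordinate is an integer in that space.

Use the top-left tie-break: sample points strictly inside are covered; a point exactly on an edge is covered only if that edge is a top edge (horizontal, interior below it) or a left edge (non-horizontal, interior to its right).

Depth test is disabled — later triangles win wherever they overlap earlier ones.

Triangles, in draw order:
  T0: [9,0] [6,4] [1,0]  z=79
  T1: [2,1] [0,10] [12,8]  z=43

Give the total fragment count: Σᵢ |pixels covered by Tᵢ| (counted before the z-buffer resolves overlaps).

T0:
  2·area = 32
  edge (9, 0)→(6, 4): d=(-3,4) right/bottom  bias=-1
  edge (6, 4)→(1, 0): d=(-5,-4) top-left  bias=+0
  edge (1, 0)→(9, 0): d=(8,0) top-left  bias=+0
    (1,0)@(3, 1): e=[21,3,8] → #
    (2,0)@(5, 1): e=[13,11,8] → #
    (3,0)@(7, 1): e=[5,19,8] → #
    (4,0)@(9, 1): e=[-3,27,8] → ·
    (1,1)@(3, 3): e=[15,-7,24] → ·
    (2,1)@(5, 3): e=[7,1,24] → #
    (3,1)@(7, 3): e=[-1,9,24] → ·
    (2,2)@(5, 5): e=[1,-9,40] → ·
  covered (4 px):
    · # # # · · ·
    · · # · · · ·
    · · · · · · ·
    · · · · · · ·
    · · · · · · ·
    · · · · · · ·
T1:
  2·area = 104  (B↔C swapped to make it positive)
  edge (2, 1)→(12, 8): d=(10,7) right/bottom  bias=-1
  edge (12, 8)→(0, 10): d=(-12,2) right/bottom  bias=-1
  edge (0, 10)→(2, 1): d=(2,-9) top-left  bias=+0
    (1,1)@(3, 3): e=[13,78,13] → #
    (2,1)@(5, 3): e=[-1,74,31] → ·
    (1,2)@(3, 5): e=[33,54,17] → #
    (2,2)@(5, 5): e=[19,50,35] → #
    (3,2)@(7, 5): e=[5,46,53] → #
    (4,2)@(9, 5): e=[-9,42,71] → ·
    (0,3)@(1, 7): e=[67,34,3] → #
    (4,3)@(9, 7): e=[11,18,75] → #
    (5,3)@(11, 7): e=[-3,14,93] → ·
    (0,4)@(1, 9): e=[87,10,7] → #
    (3,4)@(7, 9): e=[45,-2,61] → ·
    (4,4)@(9, 9): e=[31,-6,79] → ·
  covered (12 px):
    · · · · · · ·
    · # · · · · ·
    · # # # · · ·
    # # # # # · ·
    # # # · · · ·
    · · · · · · ·

Final: 16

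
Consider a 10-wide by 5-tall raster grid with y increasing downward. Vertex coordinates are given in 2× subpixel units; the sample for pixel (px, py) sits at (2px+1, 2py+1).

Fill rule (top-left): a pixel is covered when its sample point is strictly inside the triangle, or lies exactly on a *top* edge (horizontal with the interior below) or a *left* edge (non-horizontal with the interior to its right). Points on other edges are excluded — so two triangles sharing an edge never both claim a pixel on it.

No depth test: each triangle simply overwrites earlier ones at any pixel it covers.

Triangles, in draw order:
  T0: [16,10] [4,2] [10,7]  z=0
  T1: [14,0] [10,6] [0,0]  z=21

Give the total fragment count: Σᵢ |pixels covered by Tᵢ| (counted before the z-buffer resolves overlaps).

T0:
  2·area = 12  (B↔C swapped to make it positive)
  edge (16, 10)→(10, 7): d=(-6,-3) top-left  bias=+0
  edge (10, 7)→(4, 2): d=(-6,-5) top-left  bias=+0
  edge (4, 2)→(16, 10): d=(12,8) right/bottom  bias=-1
    (5,3)@(11, 7): e=[3,5,4] → #
    (6,3)@(13, 7): e=[9,15,-12] → ·
    (5,4)@(11, 9): e=[-9,-7,28] → ·
  covered (1 px):
    · · · · · · · · · ·
    · · · · · · · · · ·
    · · · · · · · · · ·
    · · · · · # · · · ·
    · · · · · · · · · ·
T1:
  2·area = 84
  edge (14, 0)→(10, 6): d=(-4,6) right/bottom  bias=-1
  edge (10, 6)→(0, 0): d=(-10,-6) top-left  bias=+0
  edge (0, 0)→(14, 0): d=(14,0) top-left  bias=+0
    (1,0)@(3, 1): e=[62,8,14] → #
    (2,0)@(5, 1): e=[50,20,14] → #
    (3,0)@(7, 1): e=[38,32,14] → #
    (4,0)@(9, 1): e=[26,44,14] → #
    (5,0)@(11, 1): e=[14,56,14] → #
    (6,0)@(13, 1): e=[2,68,14] → #
    (7,0)@(15, 1): e=[-10,80,14] → ·
    (1,1)@(3, 3): e=[54,-12,42] → ·
    (2,1)@(5, 3): e=[42,0,42] → #  [on edge]
    (6,1)@(13, 3): e=[-6,48,42] → ·
    (2,2)@(5, 5): e=[34,-20,70] → ·
    (3,2)@(7, 5): e=[22,-8,70] → ·
    (7,4)@(15, 9): e=[-42,0,126] → ·  [on edge]
  covered (11 px):
    · # # # # # # · · ·
    · · # # # # · · · ·
    · · · · # · · · · ·
    · · · · · · · · · ·
    · · · · · · · · · ·

Final: 12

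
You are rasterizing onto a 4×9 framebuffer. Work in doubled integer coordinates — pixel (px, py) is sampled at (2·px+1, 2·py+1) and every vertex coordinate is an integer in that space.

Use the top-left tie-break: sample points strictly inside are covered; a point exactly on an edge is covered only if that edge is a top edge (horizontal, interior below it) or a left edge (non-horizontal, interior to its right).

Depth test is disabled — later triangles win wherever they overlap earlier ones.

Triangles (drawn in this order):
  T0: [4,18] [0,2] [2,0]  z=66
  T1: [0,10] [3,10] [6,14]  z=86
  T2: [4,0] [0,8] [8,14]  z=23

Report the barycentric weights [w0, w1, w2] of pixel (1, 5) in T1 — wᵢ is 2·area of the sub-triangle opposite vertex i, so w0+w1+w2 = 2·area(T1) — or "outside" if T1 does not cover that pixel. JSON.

T0:
  2·area = 40
  edge (4, 18)→(0, 2): d=(-4,-16) top-left  bias=+0
  edge (0, 2)→(2, 0): d=(2,-2) top-left  bias=+0
  edge (2, 0)→(4, 18): d=(2,18) right/bottom  bias=-1
    (0,0)@(1, 1): e=[20,0,20] → X  [on edge]
    (1,0)@(3, 1): e=[52,4,-16] → .
    (0,1)@(1, 3): e=[12,4,24] → X
    (1,1)@(3, 3): e=[44,8,-12] → .
    (0,2)@(1, 5): e=[4,8,28] → X
    (1,2)@(3, 5): e=[36,12,-8] → .
    (0,3)@(1, 7): e=[-4,12,32] → .
    (1,4)@(3, 9): e=[20,20,0] → .  [on edge]
    (1,5)@(3, 11): e=[12,24,4] → X
    (2,5)@(5, 11): e=[44,28,-32] → .
    (1,6)@(3, 13): e=[4,28,8] → X
    (2,6)@(5, 13): e=[36,32,-28] → .
  covered (5 px):
    X . . .
    X . . .
    X . . .
    . . . .
    . . . .
    . X . .
    . X . .
    . . . .
    . . . .
T1:
  2·area = 12
  edge (0, 10)→(3, 10): d=(3,0) top-left  bias=+0
  edge (3, 10)→(6, 14): d=(3,4) right/bottom  bias=-1
  edge (6, 14)→(0, 10): d=(-6,-4) top-left  bias=+0
    (1,5)@(3, 11): e=[3,3,6] → X
    (2,5)@(5, 11): e=[3,-5,14] → .
    (1,6)@(3, 13): e=[9,9,-6] → .
    (2,6)@(5, 13): e=[9,1,2] → X
    (3,6)@(7, 13): e=[9,-7,10] → .
    (2,7)@(5, 15): e=[15,7,-10] → .
  covered (2 px):
    . . . .
    . . . .
    . . . .
    . . . .
    . . . .
    . X . .
    . . X .
    . . . .
    . . . .
T2:
  2·area = 88  (B↔C swapped to make it positive)
  edge (4, 0)→(8, 14): d=(4,14) right/bottom  bias=-1
  edge (8, 14)→(0, 8): d=(-8,-6) top-left  bias=+0
  edge (0, 8)→(4, 0): d=(4,-8) top-left  bias=+0
    (1,1)@(3, 3): e=[26,58,4] → X
    (2,1)@(5, 3): e=[-2,70,20] → .
    (1,2)@(3, 5): e=[34,42,12] → X
    (2,2)@(5, 5): e=[6,54,28] → X
    (3,2)@(7, 5): e=[-22,66,44] → .
    (0,3)@(1, 7): e=[70,14,4] → X
    (3,3)@(7, 7): e=[-14,50,52] → .
    (0,4)@(1, 9): e=[78,-2,12] → .
    (1,4)@(3, 9): e=[50,10,28] → X
    (3,4)@(7, 9): e=[-6,34,60] → .
    (1,5)@(3, 11): e=[58,-6,36] → .
    (2,5)@(5, 11): e=[30,6,52] → X
  covered (11 px):
    . . . .
    . X . .
    . X X .
    X X X .
    . X X .
    . . X X
    . . . X
    . . . .
    . . . .

Result: [3,6,3]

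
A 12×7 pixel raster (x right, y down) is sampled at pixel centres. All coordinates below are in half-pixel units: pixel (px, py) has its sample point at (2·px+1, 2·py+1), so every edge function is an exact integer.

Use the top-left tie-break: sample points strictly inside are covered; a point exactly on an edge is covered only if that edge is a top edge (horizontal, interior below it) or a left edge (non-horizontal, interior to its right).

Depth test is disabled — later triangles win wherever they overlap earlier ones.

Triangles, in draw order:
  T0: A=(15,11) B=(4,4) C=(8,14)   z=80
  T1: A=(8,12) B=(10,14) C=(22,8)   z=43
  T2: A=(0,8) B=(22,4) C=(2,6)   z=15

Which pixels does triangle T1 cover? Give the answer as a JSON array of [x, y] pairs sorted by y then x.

T0:
  2·area = 82  (B↔C swapped to make it positive)
  edge (15, 11)→(8, 14): d=(-7,3) right/bottom  bias=-1
  edge (8, 14)→(4, 4): d=(-4,-10) top-left  bias=+0
  edge (4, 4)→(15, 11): d=(11,7) right/bottom  bias=-1
    (2,2)@(5, 5): e=[72,6,4] → #
    (3,2)@(7, 5): e=[66,26,-10] → ·
    (2,3)@(5, 7): e=[58,-2,26] → ·
    (3,3)@(7, 7): e=[52,18,12] → #
    (4,3)@(9, 7): e=[46,38,-2] → ·
    (3,4)@(7, 9): e=[38,10,34] → #
    (4,4)@(9, 9): e=[32,30,20] → #
    (5,4)@(11, 9): e=[26,50,6] → #
    (6,4)@(13, 9): e=[20,70,-8] → ·
    (3,5)@(7, 11): e=[24,2,56] → #
    (6,5)@(13, 11): e=[6,62,14] → #
    (7,5)@(15, 11): e=[0,82,0] → ·  [on edge]
  covered (10 px):
    · · · · · · · · · · · ·
    · · · · · · · · · · · ·
    · · # · · · · · · · · ·
    · · · # · · · · · · · ·
    · · · # # # · · · · · ·
    · · · # # # # · · · · ·
    · · · · # · · · · · · ·
T1:
  2·area = 36  (B↔C swapped to make it positive)
  edge (8, 12)→(22, 8): d=(14,-4) top-left  bias=+0
  edge (22, 8)→(10, 14): d=(-12,6) right/bottom  bias=-1
  edge (10, 14)→(8, 12): d=(-2,-2) top-left  bias=+0
    (0,2)@(1, 5): e=[-126,162,0] → ·  [on edge]
    (1,3)@(3, 7): e=[-90,126,0] → ·  [on edge]
    (2,4)@(5, 9): e=[-54,90,0] → ·  [on edge]
    (9,4)@(19, 9): e=[2,6,28] → #
    (10,4)@(21, 9): e=[10,-6,32] → ·
    (3,5)@(7, 11): e=[-18,54,0] → ·  [on edge]
    (6,5)@(13, 11): e=[6,18,12] → #
    (7,5)@(15, 11): e=[14,6,16] → #
    (8,5)@(17, 11): e=[22,-6,20] → ·
    (9,5)@(19, 11): e=[30,-18,24] → ·
    (4,6)@(9, 13): e=[18,18,0] → #  [on edge]
    (5,6)@(11, 13): e=[26,6,4] → #
  covered (5 px):
    · · · · · · · · · · · ·
    · · · · · · · · · · · ·
    · · · · · · · · · · · ·
    · · · · · · · · · · · ·
    · · · · · · · · · # · ·
    · · · · · · # # · · · ·
    · · · · # # · · · · · ·
T2:
  2·area = 36  (B↔C swapped to make it positive)
  edge (0, 8)→(2, 6): d=(2,-2) top-left  bias=+0
  edge (2, 6)→(22, 4): d=(20,-2) top-left  bias=+0
  edge (22, 4)→(0, 8): d=(-22,4) right/bottom  bias=-1
    (3,0)@(7, 1): e=[0,-90,126] → ·  [on edge]
    (2,1)@(5, 3): e=[0,-54,90] → ·  [on edge]
    (1,2)@(3, 5): e=[0,-18,54] → ·  [on edge]
    (6,2)@(13, 5): e=[20,2,14] → #
    (7,2)@(15, 5): e=[24,6,6] → #
    (8,2)@(17, 5): e=[28,10,-2] → ·
    (0,3)@(1, 7): e=[0,18,18] → #  [on edge]
    (1,3)@(3, 7): e=[4,22,10] → #
    (2,3)@(5, 7): e=[8,26,2] → #
    (3,3)@(7, 7): e=[12,30,-6] → ·
    (6,3)@(13, 7): e=[24,42,-30] → ·
    (7,3)@(15, 7): e=[28,46,-38] → ·
  covered (5 px):
    · · · · · · · · · · · ·
    · · · · · · · · · · · ·
    · · · · · · # # · · · ·
    # # # · · · · · · · · ·
    · · · · · · · · · · · ·
    · · · · · · · · · · · ·
    · · · · · · · · · · · ·

Final: [[9,4],[6,5],[7,5],[4,6],[5,6]]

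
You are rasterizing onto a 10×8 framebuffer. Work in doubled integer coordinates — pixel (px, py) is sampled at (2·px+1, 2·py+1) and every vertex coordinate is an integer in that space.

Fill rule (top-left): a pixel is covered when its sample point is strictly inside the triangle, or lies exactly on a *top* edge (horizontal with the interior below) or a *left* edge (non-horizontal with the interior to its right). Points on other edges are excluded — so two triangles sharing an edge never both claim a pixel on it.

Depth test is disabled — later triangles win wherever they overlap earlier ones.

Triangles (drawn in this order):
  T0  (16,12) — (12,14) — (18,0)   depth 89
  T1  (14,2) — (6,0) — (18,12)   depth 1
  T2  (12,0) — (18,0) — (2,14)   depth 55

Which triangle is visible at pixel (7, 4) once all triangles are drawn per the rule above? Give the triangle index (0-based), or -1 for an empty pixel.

T0:
  2·area = 44
  edge (16, 12)→(12, 14): d=(-4,2) right/bottom  bias=-1
  edge (12, 14)→(18, 0): d=(6,-14) top-left  bias=+0
  edge (18, 0)→(16, 12): d=(-2,12) right/bottom  bias=-1
    (8,1)@(17, 3): e=[34,4,6] → █
    (9,1)@(19, 3): e=[30,32,-18] → ·
    (8,2)@(17, 5): e=[26,16,2] → █
    (9,2)@(19, 5): e=[22,44,-22] → ·
    (7,3)@(15, 7): e=[22,0,22] → █  [on edge]
    (8,3)@(17, 7): e=[18,28,-2] → ·
    (7,4)@(15, 9): e=[14,12,18] → █
    (8,4)@(17, 9): e=[10,40,-6] → ·
    (7,5)@(15, 11): e=[6,24,14] → █
    (8,5)@(17, 11): e=[2,52,-10] → ·
    (6,6)@(13, 13): e=[2,8,34] → █
    (7,6)@(15, 13): e=[-2,36,10] → ·
  covered (6 px):
    · · · · · · · · · ·
    · · · · · · · · █ ·
    · · · · · · · · █ ·
    · · · · · · · █ · ·
    · · · · · · · █ · ·
    · · · · · · · █ · ·
    · · · · · · █ · · ·
    · · · · · · · · · ·
T1:
  2·area = 72  (B↔C swapped to make it positive)
  edge (14, 2)→(18, 12): d=(4,10) right/bottom  bias=-1
  edge (18, 12)→(6, 0): d=(-12,-12) top-left  bias=+0
  edge (6, 0)→(14, 2): d=(8,2) right/bottom  bias=-1
    (3,0)@(7, 1): e=[66,0,6] → █  [on edge]
    (4,0)@(9, 1): e=[46,24,2] → █
    (5,0)@(11, 1): e=[26,48,-2] → ·
    (3,1)@(7, 3): e=[74,-24,22] → ·
    (4,1)@(9, 3): e=[54,0,18] → █  [on edge]
    (5,1)@(11, 3): e=[34,24,14] → █
    (6,1)@(13, 3): e=[14,48,10] → █
    (7,1)@(15, 3): e=[-6,72,6] → ·
    (4,2)@(9, 5): e=[62,-24,34] → ·
    (5,2)@(11, 5): e=[42,0,30] → █  [on edge]
    (7,2)@(15, 5): e=[2,48,22] → █
    (8,2)@(17, 5): e=[-18,72,18] → ·
    (6,3)@(13, 7): e=[30,0,42] → █  [on edge]
    (7,4)@(15, 9): e=[18,0,54] → █  [on edge]
    (8,5)@(17, 11): e=[6,0,66] → █  [on edge]
    (9,6)@(19, 13): e=[-6,0,78] → ·  [on edge]
  covered (12 px):
    · · · █ █ · · · · ·
    · · · · █ █ █ · · ·
    · · · · · █ █ █ · ·
    · · · · · · █ █ · ·
    · · · · · · · █ · ·
    · · · · · · · · █ ·
    · · · · · · · · · ·
    · · · · · · · · · ·
T2:
  2·area = 84
  edge (12, 0)→(18, 0): d=(6,0) top-left  bias=+0
  edge (18, 0)→(2, 14): d=(-16,14) right/bottom  bias=-1
  edge (2, 14)→(12, 0): d=(10,-14) top-left  bias=+0
    (6,0)@(13, 1): e=[6,54,24] → █
    (7,0)@(15, 1): e=[6,26,52] → █
    (8,0)@(17, 1): e=[6,-2,80] → ·
    (5,1)@(11, 3): e=[18,50,16] → █
    (7,1)@(15, 3): e=[18,-6,72] → ·
    (4,2)@(9, 5): e=[30,46,8] → █
    (6,2)@(13, 5): e=[30,-10,64] → ·
    (3,3)@(7, 7): e=[42,42,0] → █  [on edge]
    (5,3)@(11, 7): e=[42,-14,56] → ·
    (3,4)@(7, 9): e=[54,10,20] → █
    (4,4)@(9, 9): e=[54,-18,48] → ·
    (2,5)@(5, 11): e=[66,6,12] → █
  covered (11 px):
    · · · · · · █ █ · ·
    · · · · · █ █ · · ·
    · · · · █ █ · · · ·
    · · · █ █ · · · · ·
    · · · █ · · · · · ·
    · · █ · · · · · · ·
    · █ · · · · · · · ·
    · · · · · · · · · ·

Z-buffer (winner per pixel, '.' = empty):
  . . . 1 1 . 2 2 . .
  . . . . 1 2 2 . 0 .
  . . . . 2 2 1 1 0 .
  . . . 2 2 . 1 1 . .
  . . . 2 . . . 1 . .
  . . 2 . . . . 0 1 .
  . 2 . . . . 0 . . .
  . . . . . . . . . .

Result: 1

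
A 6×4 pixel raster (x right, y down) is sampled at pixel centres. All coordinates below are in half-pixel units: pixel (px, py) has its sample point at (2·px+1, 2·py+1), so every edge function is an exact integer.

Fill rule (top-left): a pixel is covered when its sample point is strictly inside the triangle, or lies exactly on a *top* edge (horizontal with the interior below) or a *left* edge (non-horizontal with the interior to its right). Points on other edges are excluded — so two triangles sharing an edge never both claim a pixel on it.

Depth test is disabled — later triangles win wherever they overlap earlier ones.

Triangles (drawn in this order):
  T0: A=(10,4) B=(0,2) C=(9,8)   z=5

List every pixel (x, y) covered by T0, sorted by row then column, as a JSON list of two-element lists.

T0:
  2·area = 42  (B↔C swapped to make it positive)
  edge (10, 4)→(9, 8): d=(-1,4) right/bottom  bias=-1
  edge (9, 8)→(0, 2): d=(-9,-6) top-left  bias=+0
  edge (0, 2)→(10, 4): d=(10,2) right/bottom  bias=-1
    (1,1)@(3, 3): e=[29,9,4] → █
    (2,1)@(5, 3): e=[21,21,0] → ·  [on edge]
    (1,2)@(3, 5): e=[27,-9,24] → ·
    (2,2)@(5, 5): e=[19,3,20] → █
    (3,2)@(7, 5): e=[11,15,16] → █
    (4,2)@(9, 5): e=[3,27,12] → █
    (5,2)@(11, 5): e=[-5,39,8] → ·
    (2,3)@(5, 7): e=[17,-15,40] → ·
    (3,3)@(7, 7): e=[9,-3,36] → ·
    (4,3)@(9, 7): e=[1,9,32] → █
    (5,3)@(11, 7): e=[-7,21,28] → ·
  covered (5 px):
    · · · · · ·
    · █ · · · ·
    · · █ █ █ ·
    · · · · █ ·

Answer: [[1,1],[2,2],[3,2],[4,2],[4,3]]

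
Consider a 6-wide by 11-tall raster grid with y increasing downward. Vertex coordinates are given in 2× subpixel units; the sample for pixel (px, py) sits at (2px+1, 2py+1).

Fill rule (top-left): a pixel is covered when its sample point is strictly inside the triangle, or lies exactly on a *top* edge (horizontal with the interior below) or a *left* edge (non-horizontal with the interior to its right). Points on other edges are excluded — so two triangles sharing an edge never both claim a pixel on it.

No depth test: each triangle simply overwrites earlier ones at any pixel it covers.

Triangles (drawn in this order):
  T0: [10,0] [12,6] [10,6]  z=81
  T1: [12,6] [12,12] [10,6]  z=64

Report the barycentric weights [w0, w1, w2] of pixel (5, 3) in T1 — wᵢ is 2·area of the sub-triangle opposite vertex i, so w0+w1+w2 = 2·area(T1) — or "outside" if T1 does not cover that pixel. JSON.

T0:
  2·area = 12
  edge (10, 0)→(12, 6): d=(2,6) right/bottom  bias=-1
  edge (12, 6)→(10, 6): d=(-2,0) right/bottom  bias=-1
  edge (10, 6)→(10, 0): d=(0,-6) top-left  bias=+0
    (5,1)@(11, 3): e=[0,6,6] → ·  [on edge]
    (5,2)@(11, 5): e=[4,2,6] → █
    (5,3)@(11, 7): e=[8,-2,6] → ·
  covered (1 px):
    · · · · · ·
    · · · · · ·
    · · · · · █
    · · · · · ·
    · · · · · ·
    · · · · · ·
    · · · · · ·
    · · · · · ·
    · · · · · ·
    · · · · · ·
    · · · · · ·
T1:
  2·area = 12
  edge (12, 6)→(12, 12): d=(0,6) right/bottom  bias=-1
  edge (12, 12)→(10, 6): d=(-2,-6) top-left  bias=+0
  edge (10, 6)→(12, 6): d=(2,0) top-left  bias=+0
    (4,1)@(9, 3): e=[18,0,-6] → ·  [on edge]
    (5,3)@(11, 7): e=[6,4,2] → █
    (5,4)@(11, 9): e=[6,0,6] → █  [on edge]
    (5,5)@(11, 11): e=[6,-4,10] → ·
  covered (2 px):
    · · · · · ·
    · · · · · ·
    · · · · · ·
    · · · · · █
    · · · · · █
    · · · · · ·
    · · · · · ·
    · · · · · ·
    · · · · · ·
    · · · · · ·
    · · · · · ·

Result: [4,2,6]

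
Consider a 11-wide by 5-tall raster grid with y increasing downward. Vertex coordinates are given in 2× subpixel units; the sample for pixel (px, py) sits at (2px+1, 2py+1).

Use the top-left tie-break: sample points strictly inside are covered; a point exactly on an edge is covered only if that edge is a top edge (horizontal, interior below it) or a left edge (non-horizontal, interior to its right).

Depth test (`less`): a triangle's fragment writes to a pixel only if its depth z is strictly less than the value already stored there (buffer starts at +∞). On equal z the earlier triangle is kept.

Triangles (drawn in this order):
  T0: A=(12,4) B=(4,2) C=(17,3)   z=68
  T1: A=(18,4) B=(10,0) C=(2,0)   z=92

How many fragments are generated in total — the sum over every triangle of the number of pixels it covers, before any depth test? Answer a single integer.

T0:
  2·area = 18
  edge (12, 4)→(4, 2): d=(-8,-2) top-left  bias=+0
  edge (4, 2)→(17, 3): d=(13,1) right/bottom  bias=-1
  edge (17, 3)→(12, 4): d=(-5,1) right/bottom  bias=-1
    (4,1)@(9, 3): e=[2,8,8] → █
    (5,1)@(11, 3): e=[6,6,6] → █
    (6,1)@(13, 3): e=[10,4,4] → █
    (7,1)@(15, 3): e=[14,2,2] → █
    (8,1)@(17, 3): e=[18,0,0] → ·  [on edge]
    (3,2)@(7, 5): e=[-18,36,0] → ·  [on edge]
    (4,2)@(9, 5): e=[-14,34,-2] → ·
    (5,2)@(11, 5): e=[-10,32,-4] → ·
    (6,2)@(13, 5): e=[-6,30,-6] → ·
    (7,2)@(15, 5): e=[-2,28,-8] → ·
  covered (4 px):
    · · · · · · · · · · ·
    · · · · █ █ █ █ · · ·
    · · · · · · · · · · ·
    · · · · · · · · · · ·
    · · · · · · · · · · ·
T1:
  2·area = 32  (B↔C swapped to make it positive)
  edge (18, 4)→(2, 0): d=(-16,-4) top-left  bias=+0
  edge (2, 0)→(10, 0): d=(8,0) top-left  bias=+0
  edge (10, 0)→(18, 4): d=(8,4) right/bottom  bias=-1
    (3,0)@(7, 1): e=[4,8,20] → █
    (4,0)@(9, 1): e=[12,8,12] → █
    (5,0)@(11, 1): e=[20,8,4] → █
    (6,0)@(13, 1): e=[28,8,-4] → ·
    (3,1)@(7, 3): e=[-28,24,36] → ·
    (4,1)@(9, 3): e=[-20,24,28] → ·
    (5,1)@(11, 3): e=[-12,24,20] → ·
    (7,1)@(15, 3): e=[4,24,4] → █
    (8,1)@(17, 3): e=[12,24,-4] → ·
    (7,2)@(15, 5): e=[-28,40,20] → ·
  covered (4 px):
    · · · █ █ █ · · · · ·
    · · · · · · · █ · · ·
    · · · · · · · · · · ·
    · · · · · · · · · · ·
    · · · · · · · · · · ·

Result: 8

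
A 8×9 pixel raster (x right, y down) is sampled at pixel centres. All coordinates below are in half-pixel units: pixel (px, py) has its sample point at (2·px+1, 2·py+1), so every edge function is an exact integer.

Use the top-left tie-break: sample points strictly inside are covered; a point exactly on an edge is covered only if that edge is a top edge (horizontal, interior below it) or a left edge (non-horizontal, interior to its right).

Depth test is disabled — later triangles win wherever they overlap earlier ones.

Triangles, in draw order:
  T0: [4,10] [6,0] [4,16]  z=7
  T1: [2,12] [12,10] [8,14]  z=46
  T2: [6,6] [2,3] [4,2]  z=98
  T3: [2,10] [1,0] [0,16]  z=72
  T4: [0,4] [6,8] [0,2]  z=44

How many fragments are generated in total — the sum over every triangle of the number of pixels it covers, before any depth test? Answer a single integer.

T0:
  2·area = 12
  edge (4, 10)→(6, 0): d=(2,-10) top-left  bias=+0
  edge (6, 0)→(4, 16): d=(-2,16) right/bottom  bias=-1
  edge (4, 16)→(4, 10): d=(0,-6) top-left  bias=+0
    (2,2)@(5, 5): e=[0,6,6] → #  [on edge]
    (3,2)@(7, 5): e=[20,-26,18] → ·
    (2,3)@(5, 7): e=[4,2,6] → #
    (3,3)@(7, 7): e=[24,-30,18] → ·
    (2,4)@(5, 9): e=[8,-2,6] → ·
    (1,7)@(3, 15): e=[0,18,-6] → ·  [on edge]
  covered (2 px):
    · · · · · · · ·
    · · · · · · · ·
    · · # · · · · ·
    · · # · · · · ·
    · · · · · · · ·
    · · · · · · · ·
    · · · · · · · ·
    · · · · · · · ·
    · · · · · · · ·
T1:
  2·area = 32
  edge (2, 12)→(12, 10): d=(10,-2) top-left  bias=+0
  edge (12, 10)→(8, 14): d=(-4,4) right/bottom  bias=-1
  edge (8, 14)→(2, 12): d=(-6,-2) top-left  bias=+0
    (7,3)@(15, 7): e=[-24,0,56] → ·  [on edge]
    (6,4)@(13, 9): e=[-8,0,40] → ·  [on edge]
    (3,5)@(7, 11): e=[0,16,16] → #  [on edge]
    (4,5)@(9, 11): e=[4,8,20] → #
    (5,5)@(11, 11): e=[8,0,24] → ·  [on edge]
    (2,6)@(5, 13): e=[16,16,0] → #  [on edge]
    (4,6)@(9, 13): e=[24,0,8] → ·  [on edge]
    (2,7)@(5, 15): e=[36,8,-12] → ·
    (3,7)@(7, 15): e=[40,0,-8] → ·  [on edge]
    (5,7)@(11, 15): e=[48,-16,0] → ·  [on edge]
    (2,8)@(5, 17): e=[56,0,-24] → ·  [on edge]
  covered (4 px):
    · · · · · · · ·
    · · · · · · · ·
    · · · · · · · ·
    · · · · · · · ·
    · · · · · · · ·
    · · · # # · · ·
    · · # # · · · ·
    · · · · · · · ·
    · · · · · · · ·
T2:
  2·area = 10
  edge (6, 6)→(2, 3): d=(-4,-3) top-left  bias=+0
  edge (2, 3)→(4, 2): d=(2,-1) top-left  bias=+0
  edge (4, 2)→(6, 6): d=(2,4) right/bottom  bias=-1
    (1,1)@(3, 3): e=[3,1,6] → #
    (2,1)@(5, 3): e=[9,3,-2] → ·
    (1,2)@(3, 5): e=[-5,5,10] → ·
    (2,2)@(5, 5): e=[1,7,2] → #
    (3,2)@(7, 5): e=[7,9,-6] → ·
    (2,3)@(5, 7): e=[-7,11,6] → ·
  covered (2 px):
    · · · · · · · ·
    · # · · · · · ·
    · · # · · · · ·
    · · · · · · · ·
    · · · · · · · ·
    · · · · · · · ·
    · · · · · · · ·
    · · · · · · · ·
    · · · · · · · ·
T3:
  2·area = 26  (B↔C swapped to make it positive)
  edge (2, 10)→(0, 16): d=(-2,6) right/bottom  bias=-1
  edge (0, 16)→(1, 0): d=(1,-16) top-left  bias=+0
  edge (1, 0)→(2, 10): d=(1,10) right/bottom  bias=-1
    (0,0)@(1, 1): e=[24,1,1] → #
    (1,0)@(3, 1): e=[12,33,-19] → ·
    (2,0)@(5, 1): e=[0,65,-39] → ·  [on edge]
    (0,1)@(1, 3): e=[20,3,3] → #
    (1,1)@(3, 3): e=[8,35,-17] → ·
    (0,2)@(1, 5): e=[16,5,5] → #
    (1,2)@(3, 5): e=[4,37,-15] → ·
    (0,3)@(1, 7): e=[12,7,7] → #
    (1,3)@(3, 7): e=[0,39,-13] → ·  [on edge]
    (0,4)@(1, 9): e=[8,9,9] → #
    (1,4)@(3, 9): e=[-4,41,-11] → ·
    (0,5)@(1, 11): e=[4,11,11] → #
    (0,6)@(1, 13): e=[0,13,13] → ·  [on edge]
  covered (6 px):
    # · · · · · · ·
    # · · · · · · ·
    # · · · · · · ·
    # · · · · · · ·
    # · · · · · · ·
    # · · · · · · ·
    · · · · · · · ·
    · · · · · · · ·
    · · · · · · · ·
T4:
  2·area = 12  (B↔C swapped to make it positive)
  edge (0, 4)→(0, 2): d=(0,-2) top-left  bias=+0
  edge (0, 2)→(6, 8): d=(6,6) right/bottom  bias=-1
  edge (6, 8)→(0, 4): d=(-6,-4) top-left  bias=+0
    (0,1)@(1, 3): e=[2,0,10] → ·  [on edge]
    (1,2)@(3, 5): e=[6,0,6] → ·  [on edge]
    (2,3)@(5, 7): e=[10,0,2] → ·  [on edge]
    (3,4)@(7, 9): e=[14,0,-2] → ·  [on edge]
    (4,5)@(9, 11): e=[18,0,-6] → ·  [on edge]
    (5,6)@(11, 13): e=[22,0,-10] → ·  [on edge]
    (6,7)@(13, 15): e=[26,0,-14] → ·  [on edge]
    (7,8)@(15, 17): e=[30,0,-18] → ·  [on edge]
  covered (0 px):
    · · · · · · · ·
    · · · · · · · ·
    · · · · · · · ·
    · · · · · · · ·
    · · · · · · · ·
    · · · · · · · ·
    · · · · · · · ·
    · · · · · · · ·
    · · · · · · · ·

Final: 14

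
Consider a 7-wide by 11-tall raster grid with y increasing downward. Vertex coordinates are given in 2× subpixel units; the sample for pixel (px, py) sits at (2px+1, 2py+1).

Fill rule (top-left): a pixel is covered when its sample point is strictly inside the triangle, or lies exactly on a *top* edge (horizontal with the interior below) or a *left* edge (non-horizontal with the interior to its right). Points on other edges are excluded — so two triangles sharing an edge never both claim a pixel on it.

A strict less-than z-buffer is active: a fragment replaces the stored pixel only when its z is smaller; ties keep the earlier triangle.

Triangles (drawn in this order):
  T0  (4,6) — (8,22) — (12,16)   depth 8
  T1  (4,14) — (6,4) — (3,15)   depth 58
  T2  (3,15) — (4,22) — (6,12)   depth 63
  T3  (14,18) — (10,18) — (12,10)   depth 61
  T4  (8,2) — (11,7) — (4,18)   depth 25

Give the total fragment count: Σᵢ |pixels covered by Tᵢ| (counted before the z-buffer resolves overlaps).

T0:
  2·area = 88  (B↔C swapped to make it positive)
  edge (4, 6)→(12, 16): d=(8,10) right/bottom  bias=-1
  edge (12, 16)→(8, 22): d=(-4,6) right/bottom  bias=-1
  edge (8, 22)→(4, 6): d=(-4,-16) top-left  bias=+0
    (2,4)@(5, 9): e=[14,70,4] → X
    (3,4)@(7, 9): e=[-6,58,36] → .
    (2,5)@(5, 11): e=[30,62,-4] → .
    (3,5)@(7, 11): e=[10,50,28] → X
    (4,5)@(9, 11): e=[-10,38,60] → .
    (3,6)@(7, 13): e=[26,42,20] → X
    (4,6)@(9, 13): e=[6,30,52] → X
    (5,6)@(11, 13): e=[-14,18,84] → .
    (3,7)@(7, 15): e=[42,34,12] → X
    (5,7)@(11, 15): e=[2,10,76] → X
    (6,7)@(13, 15): e=[-18,-2,108] → .
    (3,8)@(7, 17): e=[58,26,4] → X
  covered (11 px):
    . . . . . . .
    . . . . . . .
    . . . . . . .
    . . . . . . .
    . . X . . . .
    . . . X . . .
    . . . X X . .
    . . . X X X .
    . . . X X X .
    . . . . X . .
    . . . . . . .
T1:
  2·area = 8  (B↔C swapped to make it positive)
  edge (4, 14)→(3, 15): d=(-1,1) right/bottom  bias=-1
  edge (3, 15)→(6, 4): d=(3,-11) top-left  bias=+0
  edge (6, 4)→(4, 14): d=(-2,10) right/bottom  bias=-1
    (6,2)@(13, 5): e=[0,80,-72] → .  [on edge]
    (5,3)@(11, 7): e=[0,64,-56] → .  [on edge]
    (2,4)@(5, 9): e=[4,4,0] → .  [on edge]
    (4,4)@(9, 9): e=[0,48,-40] → .  [on edge]
    (3,5)@(7, 11): e=[0,32,-24] → .  [on edge]
    (2,6)@(5, 13): e=[0,16,-8] → .  [on edge]
    (1,7)@(3, 15): e=[0,0,8] → .  [on edge]
    (0,8)@(1, 17): e=[0,-16,24] → .  [on edge]
    (1,9)@(3, 19): e=[-4,12,0] → .  [on edge]
  covered (0 px):
    . . . . . . .
    . . . . . . .
    . . . . . . .
    . . . . . . .
    . . . . . . .
    . . . . . . .
    . . . . . . .
    . . . . . . .
    . . . . . . .
    . . . . . . .
    . . . . . . .
T2:
  2·area = 24  (B↔C swapped to make it positive)
  edge (3, 15)→(6, 12): d=(3,-3) top-left  bias=+0
  edge (6, 12)→(4, 22): d=(-2,10) right/bottom  bias=-1
  edge (4, 22)→(3, 15): d=(-1,-7) top-left  bias=+0
    (0,0)@(1, 1): e=[-48,72,0] → .  [on edge]
    (6,2)@(13, 5): e=[0,-56,80] → .  [on edge]
    (3,3)@(7, 7): e=[-12,0,36] → .  [on edge]
    (5,3)@(11, 7): e=[0,-40,64] → .  [on edge]
    (4,4)@(9, 9): e=[0,-24,48] → .  [on edge]
    (3,5)@(7, 11): e=[0,-8,32] → .  [on edge]
    (2,6)@(5, 13): e=[0,8,16] → X  [on edge]
    (3,6)@(7, 13): e=[6,-12,30] → .
    (1,7)@(3, 15): e=[0,24,0] → X  [on edge]
    (3,7)@(7, 15): e=[12,-16,28] → .
    (0,8)@(1, 17): e=[0,40,-16] → .  [on edge]
    (1,8)@(3, 17): e=[6,20,-2] → .
    (2,8)@(5, 17): e=[12,0,12] → .  [on edge]
  covered (3 px):
    . . . . . . .
    . . . . . . .
    . . . . . . .
    . . . . . . .
    . . . . . . .
    . . . . . . .
    . . X . . . .
    . X X . . . .
    . . . . . . .
    . . . . . . .
    . . . . . . .
T3:
  2·area = 32
  edge (14, 18)→(10, 18): d=(-4,0) right/bottom  bias=-1
  edge (10, 18)→(12, 10): d=(2,-8) top-left  bias=+0
  edge (12, 10)→(14, 18): d=(2,8) right/bottom  bias=-1
    (5,7)@(11, 15): e=[12,2,18] → X
    (6,7)@(13, 15): e=[12,18,2] → X
    (5,8)@(11, 17): e=[4,6,22] → X
    (5,9)@(11, 19): e=[-4,10,26] → .
    (6,9)@(13, 19): e=[-4,26,10] → .
  covered (4 px):
    . . . . . . .
    . . . . . . .
    . . . . . . .
    . . . . . . .
    . . . . . . .
    . . . . . . .
    . . . . . . .
    . . . . . X X
    . . . . . X X
    . . . . . . .
    . . . . . . .
T4:
  2·area = 68
  edge (8, 2)→(11, 7): d=(3,5) right/bottom  bias=-1
  edge (11, 7)→(4, 18): d=(-7,11) right/bottom  bias=-1
  edge (4, 18)→(8, 2): d=(4,-16) top-left  bias=+0
    (4,2)@(9, 5): e=[4,36,28] → X
    (5,2)@(11, 5): e=[-6,14,60] → .
    (3,3)@(7, 7): e=[20,44,4] → X
    (5,3)@(11, 7): e=[0,0,68] → .  [on edge]
    (3,4)@(7, 9): e=[26,30,12] → X
    (5,4)@(11, 9): e=[6,-14,76] → .
    (3,5)@(7, 11): e=[32,16,20] → X
    (4,5)@(9, 11): e=[22,-6,52] → .
    (3,6)@(7, 13): e=[38,2,28] → X
    (4,6)@(9, 13): e=[28,-20,60] → .
    (2,7)@(5, 15): e=[54,10,4] → X
    (3,7)@(7, 15): e=[44,-12,36] → .
  covered (8 px):
    . . . . . . .
    . . . . . . .
    . . . . X . .
    . . . X X . .
    . . . X X . .
    . . . X . . .
    . . . X . . .
    . . X . . . .
    . . . . . . .
    . . . . . . .
    . . . . . . .

Final: 26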